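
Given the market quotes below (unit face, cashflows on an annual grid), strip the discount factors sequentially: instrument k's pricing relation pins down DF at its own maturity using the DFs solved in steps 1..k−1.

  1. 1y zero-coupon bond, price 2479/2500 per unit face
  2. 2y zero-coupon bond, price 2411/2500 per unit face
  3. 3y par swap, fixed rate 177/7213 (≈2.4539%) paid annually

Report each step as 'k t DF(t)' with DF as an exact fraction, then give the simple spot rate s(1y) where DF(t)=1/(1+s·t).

1 1 2479/2500
2 2 2411/2500
3 3 2323/2500
s(1y) = (1/(2479/2500) − 1)/(1) = 21/2479 ≈ 0.8471%

step 1 [1y] zero: DF = P = 2479/2500 ≈ 0.991600
step 2 [2y] zero: DF = P = 2411/2500 ≈ 0.964400
step 3 [3y] swap r/1=177/7213: DF=(1 − 177/7213·(0.991600+0.964400))/(1+177/7213) = 2323/2500 ≈ 0.929200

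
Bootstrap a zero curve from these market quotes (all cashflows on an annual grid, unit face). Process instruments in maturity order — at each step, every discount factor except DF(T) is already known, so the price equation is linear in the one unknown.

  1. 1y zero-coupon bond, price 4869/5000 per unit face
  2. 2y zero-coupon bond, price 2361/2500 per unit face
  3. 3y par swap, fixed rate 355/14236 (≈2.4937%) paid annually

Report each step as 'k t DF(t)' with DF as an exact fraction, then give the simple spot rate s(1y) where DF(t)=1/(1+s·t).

step 1 [1y] zero: DF = P = 4869/5000 ≈ 0.973800
step 2 [2y] zero: DF = P = 2361/2500 ≈ 0.944400
step 3 [3y] swap r/1=355/14236: DF=(1 − 355/14236·(0.973800+0.944400))/(1+355/14236) = 929/1000 ≈ 0.929000

1 1 4869/5000
2 2 2361/2500
3 3 929/1000
s(1y) = (1/(4869/5000) − 1)/(1) = 131/4869 ≈ 2.6905%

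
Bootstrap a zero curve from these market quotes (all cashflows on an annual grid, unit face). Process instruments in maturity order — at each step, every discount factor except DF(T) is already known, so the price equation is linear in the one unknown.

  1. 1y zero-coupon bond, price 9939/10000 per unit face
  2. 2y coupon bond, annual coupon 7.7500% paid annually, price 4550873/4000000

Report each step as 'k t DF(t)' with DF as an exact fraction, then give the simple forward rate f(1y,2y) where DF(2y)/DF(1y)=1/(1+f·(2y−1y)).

step 1 [1y] zero: DF = P = 9939/10000 ≈ 0.993900
step 2 [2y] bond c/1=31/400: DF=(4550873/4000000 − 31/400·(0.993900))/(1+31/400) = 2461/2500 ≈ 0.984400

1 1 9939/10000
2 2 2461/2500
f(1y,2y) = ((9939/10000)/(2461/2500) − 1)/(1) = 95/9844 ≈ 0.9651%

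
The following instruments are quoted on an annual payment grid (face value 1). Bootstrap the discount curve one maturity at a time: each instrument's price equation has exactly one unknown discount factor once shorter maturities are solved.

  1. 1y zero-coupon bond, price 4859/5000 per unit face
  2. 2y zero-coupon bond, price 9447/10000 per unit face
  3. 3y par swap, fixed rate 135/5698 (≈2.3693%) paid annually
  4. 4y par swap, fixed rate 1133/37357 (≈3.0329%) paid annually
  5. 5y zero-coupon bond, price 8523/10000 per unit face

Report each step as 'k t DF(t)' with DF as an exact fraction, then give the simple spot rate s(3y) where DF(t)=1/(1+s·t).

step 1 [1y] zero: DF = P = 4859/5000 ≈ 0.971800
step 2 [2y] zero: DF = P = 9447/10000 ≈ 0.944700
step 3 [3y] swap r/1=135/5698: DF=(1 − 135/5698·(0.971800+0.944700))/(1+135/5698) = 373/400 ≈ 0.932500
step 4 [4y] swap r/1=1133/37357: DF=(1 − 1133/37357·(0.971800+0.944700+0.932500))/(1+1133/37357) = 8867/10000 ≈ 0.886700
step 5 [5y] zero: DF = P = 8523/10000 ≈ 0.852300

1 1 4859/5000
2 2 9447/10000
3 3 373/400
4 4 8867/10000
5 5 8523/10000
s(3y) = (1/(373/400) − 1)/(3) = 9/373 ≈ 2.4129%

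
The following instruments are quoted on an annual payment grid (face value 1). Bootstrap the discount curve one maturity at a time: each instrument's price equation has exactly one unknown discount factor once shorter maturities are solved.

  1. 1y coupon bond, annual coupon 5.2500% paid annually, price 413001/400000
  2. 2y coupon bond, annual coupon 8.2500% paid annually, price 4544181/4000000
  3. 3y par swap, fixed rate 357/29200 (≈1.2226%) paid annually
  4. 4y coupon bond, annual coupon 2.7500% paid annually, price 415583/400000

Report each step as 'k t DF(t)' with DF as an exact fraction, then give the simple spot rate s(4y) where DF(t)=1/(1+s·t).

step 1 [1y] bond c/1=21/400: DF=(413001/400000 − 21/400·(0))/(1+21/400) = 981/1000 ≈ 0.981000
step 2 [2y] bond c/1=33/400: DF=(4544181/4000000 − 33/400·(0.981000))/(1+33/400) = 9747/10000 ≈ 0.974700
step 3 [3y] swap r/1=357/29200: DF=(1 − 357/29200·(0.981000+0.974700))/(1+357/29200) = 9643/10000 ≈ 0.964300
step 4 [4y] bond c/1=11/400: DF=(415583/400000 − 11/400·(0.981000+0.974700+0.964300))/(1+11/400) = 933/1000 ≈ 0.933000

1 1 981/1000
2 2 9747/10000
3 3 9643/10000
4 4 933/1000
s(4y) = (1/(933/1000) − 1)/(4) = 67/3732 ≈ 1.7953%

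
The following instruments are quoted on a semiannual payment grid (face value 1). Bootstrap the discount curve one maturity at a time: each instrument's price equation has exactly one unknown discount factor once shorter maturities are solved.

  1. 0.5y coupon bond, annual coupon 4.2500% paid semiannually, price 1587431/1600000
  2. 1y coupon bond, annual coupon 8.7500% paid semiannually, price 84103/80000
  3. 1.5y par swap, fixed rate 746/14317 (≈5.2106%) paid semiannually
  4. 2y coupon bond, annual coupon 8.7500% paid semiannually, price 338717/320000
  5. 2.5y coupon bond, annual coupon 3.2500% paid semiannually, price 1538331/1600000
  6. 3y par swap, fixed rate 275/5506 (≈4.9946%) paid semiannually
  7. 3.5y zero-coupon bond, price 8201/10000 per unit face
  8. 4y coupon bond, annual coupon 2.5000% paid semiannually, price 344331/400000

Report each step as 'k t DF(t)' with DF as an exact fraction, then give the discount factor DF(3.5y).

1 1/2 1943/2000
2 1 1933/2000
3 3/2 4627/5000
4 2 8941/10000
5 5/2 443/500
6 3 69/80
7 7/2 8201/10000
8 4 7721/10000
DF(3.5y) = 8201/10000 ≈ 0.820100

step 1 [0.5y] bond c/2=17/800: DF=(1587431/1600000 − 17/800·(0))/(1+17/800) = 1943/2000 ≈ 0.971500
step 2 [1y] bond c/2=7/160: DF=(84103/80000 − 7/160·(0.971500))/(1+7/160) = 1933/2000 ≈ 0.966500
step 3 [1.5y] swap r/2=373/14317: DF=(1 − 373/14317·(0.971500+0.966500))/(1+373/14317) = 4627/5000 ≈ 0.925400
step 4 [2y] bond c/2=7/160: DF=(338717/320000 − 7/160·(0.971500+0.966500+0.925400))/(1+7/160) = 8941/10000 ≈ 0.894100
step 5 [2.5y] bond c/2=13/800: DF=(1538331/1600000 − 13/800·(0.971500+0.966500+0.925400+0.894100))/(1+13/800) = 443/500 ≈ 0.886000
step 6 [3y] swap r/2=275/11012: DF=(1 − 275/11012·(0.971500+0.966500+0.925400+0.894100+0.886000))/(1+275/11012) = 69/80 ≈ 0.862500
step 7 [3.5y] zero: DF = P = 8201/10000 ≈ 0.820100
step 8 [4y] bond c/2=1/80: DF=(344331/400000 − 1/80·(0.971500+0.966500+0.925400+0.894100+0.886000+0.862500+0.820100))/(1+1/80) = 7721/10000 ≈ 0.772100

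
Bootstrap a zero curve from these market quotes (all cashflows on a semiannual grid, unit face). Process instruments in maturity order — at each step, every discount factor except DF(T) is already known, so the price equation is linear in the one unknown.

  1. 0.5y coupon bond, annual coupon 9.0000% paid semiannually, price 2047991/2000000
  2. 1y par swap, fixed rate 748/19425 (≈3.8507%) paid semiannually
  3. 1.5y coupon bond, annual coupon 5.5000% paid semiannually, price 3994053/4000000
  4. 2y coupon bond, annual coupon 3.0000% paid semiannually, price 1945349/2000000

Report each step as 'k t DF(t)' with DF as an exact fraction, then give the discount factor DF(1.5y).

step 1 [0.5y] bond c/2=9/200: DF=(2047991/2000000 − 9/200·(0))/(1+9/200) = 9799/10000 ≈ 0.979900
step 2 [1y] swap r/2=374/19425: DF=(1 − 374/19425·(0.979900))/(1+374/19425) = 4813/5000 ≈ 0.962600
step 3 [1.5y] bond c/2=11/400: DF=(3994053/4000000 − 11/400·(0.979900+0.962600))/(1+11/400) = 4599/5000 ≈ 0.919800
step 4 [2y] bond c/2=3/200: DF=(1945349/2000000 − 3/200·(0.979900+0.962600+0.919800))/(1+3/200) = 229/250 ≈ 0.916000

1 1/2 9799/10000
2 1 4813/5000
3 3/2 4599/5000
4 2 229/250
DF(1.5y) = 4599/5000 ≈ 0.919800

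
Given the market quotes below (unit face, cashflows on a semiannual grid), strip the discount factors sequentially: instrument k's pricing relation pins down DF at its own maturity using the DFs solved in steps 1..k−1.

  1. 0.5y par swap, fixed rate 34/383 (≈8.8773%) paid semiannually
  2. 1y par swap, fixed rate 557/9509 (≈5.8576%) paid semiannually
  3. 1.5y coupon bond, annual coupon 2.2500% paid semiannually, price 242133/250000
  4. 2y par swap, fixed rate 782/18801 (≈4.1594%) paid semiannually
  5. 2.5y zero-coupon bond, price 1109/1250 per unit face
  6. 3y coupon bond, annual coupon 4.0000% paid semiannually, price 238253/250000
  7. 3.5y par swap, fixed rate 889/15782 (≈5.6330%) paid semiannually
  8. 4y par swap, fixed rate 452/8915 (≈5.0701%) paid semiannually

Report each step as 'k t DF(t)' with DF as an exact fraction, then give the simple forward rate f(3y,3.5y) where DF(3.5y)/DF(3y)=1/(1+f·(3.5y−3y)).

step 1 [0.5y] swap r/2=17/383: DF=(1 − 17/383·(0))/(1+17/383) = 383/400 ≈ 0.957500
step 2 [1y] swap r/2=557/19018: DF=(1 − 557/19018·(0.957500))/(1+557/19018) = 9443/10000 ≈ 0.944300
step 3 [1.5y] bond c/2=9/800: DF=(242133/250000 − 9/800·(0.957500+0.944300))/(1+9/800) = 4683/5000 ≈ 0.936600
step 4 [2y] swap r/2=391/18801: DF=(1 − 391/18801·(0.957500+0.944300+0.936600))/(1+391/18801) = 4609/5000 ≈ 0.921800
step 5 [2.5y] zero: DF = P = 1109/1250 ≈ 0.887200
step 6 [3y] bond c/2=1/50: DF=(238253/250000 − 1/50·(0.957500+0.944300+0.936600+0.921800+0.887200))/(1+1/50) = 527/625 ≈ 0.843200
step 7 [3.5y] swap r/2=889/31564: DF=(1 − 889/31564·(0.957500+0.944300+0.936600+0.921800+0.887200+0.843200))/(1+889/31564) = 4111/5000 ≈ 0.822200
step 8 [4y] swap r/2=226/8915: DF=(1 − 226/8915·(0.957500+0.944300+0.936600+0.921800+0.887200+0.843200+0.822200))/(1+226/8915) = 512/625 ≈ 0.819200

1 1/2 383/400
2 1 9443/10000
3 3/2 4683/5000
4 2 4609/5000
5 5/2 1109/1250
6 3 527/625
7 7/2 4111/5000
8 4 512/625
f(3y,3.5y) = ((527/625)/(4111/5000) − 1)/(1/2) = 210/4111 ≈ 5.1082%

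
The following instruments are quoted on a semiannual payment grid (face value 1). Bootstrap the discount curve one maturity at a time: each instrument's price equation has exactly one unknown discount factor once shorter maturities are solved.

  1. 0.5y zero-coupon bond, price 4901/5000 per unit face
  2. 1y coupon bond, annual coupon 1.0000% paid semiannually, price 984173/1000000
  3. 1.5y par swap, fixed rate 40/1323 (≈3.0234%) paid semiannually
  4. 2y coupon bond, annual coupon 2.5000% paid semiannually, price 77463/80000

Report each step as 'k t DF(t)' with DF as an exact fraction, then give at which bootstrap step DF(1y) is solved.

1 1/2 4901/5000
2 1 609/625
3 3/2 239/250
4 2 2301/2500
DF(1y) is solved at step 2

step 1 [0.5y] zero: DF = P = 4901/5000 ≈ 0.980200
step 2 [1y] bond c/2=1/200: DF=(984173/1000000 − 1/200·(0.980200))/(1+1/200) = 609/625 ≈ 0.974400
step 3 [1.5y] swap r/2=20/1323: DF=(1 − 20/1323·(0.980200+0.974400))/(1+20/1323) = 239/250 ≈ 0.956000
step 4 [2y] bond c/2=1/80: DF=(77463/80000 − 1/80·(0.980200+0.974400+0.956000))/(1+1/80) = 2301/2500 ≈ 0.920400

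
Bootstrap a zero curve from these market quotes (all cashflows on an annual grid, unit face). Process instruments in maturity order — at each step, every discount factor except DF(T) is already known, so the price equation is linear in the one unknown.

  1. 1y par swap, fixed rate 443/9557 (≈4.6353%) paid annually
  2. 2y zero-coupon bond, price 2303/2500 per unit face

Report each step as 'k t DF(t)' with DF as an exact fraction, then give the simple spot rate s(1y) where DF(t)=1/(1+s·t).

step 1 [1y] swap r/1=443/9557: DF=(1 − 443/9557·(0))/(1+443/9557) = 9557/10000 ≈ 0.955700
step 2 [2y] zero: DF = P = 2303/2500 ≈ 0.921200

1 1 9557/10000
2 2 2303/2500
s(1y) = (1/(9557/10000) − 1)/(1) = 443/9557 ≈ 4.6353%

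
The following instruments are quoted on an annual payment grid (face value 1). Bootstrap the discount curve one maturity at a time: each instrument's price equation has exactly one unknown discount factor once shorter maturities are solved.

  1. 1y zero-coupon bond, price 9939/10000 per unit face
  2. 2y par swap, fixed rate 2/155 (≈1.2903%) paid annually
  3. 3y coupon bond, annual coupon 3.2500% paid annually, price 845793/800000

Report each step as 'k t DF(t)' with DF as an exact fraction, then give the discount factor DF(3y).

1 1 9939/10000
2 2 4873/5000
3 3 481/500
DF(3y) = 481/500 ≈ 0.962000

step 1 [1y] zero: DF = P = 9939/10000 ≈ 0.993900
step 2 [2y] swap r/1=2/155: DF=(1 − 2/155·(0.993900))/(1+2/155) = 4873/5000 ≈ 0.974600
step 3 [3y] bond c/1=13/400: DF=(845793/800000 − 13/400·(0.993900+0.974600))/(1+13/400) = 481/500 ≈ 0.962000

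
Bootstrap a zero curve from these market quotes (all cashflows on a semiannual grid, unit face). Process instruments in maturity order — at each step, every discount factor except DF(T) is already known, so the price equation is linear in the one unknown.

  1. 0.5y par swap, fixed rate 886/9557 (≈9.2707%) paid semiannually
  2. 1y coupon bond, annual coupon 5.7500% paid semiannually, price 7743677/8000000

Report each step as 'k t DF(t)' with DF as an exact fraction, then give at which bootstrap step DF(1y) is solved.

step 1 [0.5y] swap r/2=443/9557: DF=(1 − 443/9557·(0))/(1+443/9557) = 9557/10000 ≈ 0.955700
step 2 [1y] bond c/2=23/800: DF=(7743677/8000000 − 23/800·(0.955700))/(1+23/800) = 4571/5000 ≈ 0.914200

1 1/2 9557/10000
2 1 4571/5000
DF(1y) is solved at step 2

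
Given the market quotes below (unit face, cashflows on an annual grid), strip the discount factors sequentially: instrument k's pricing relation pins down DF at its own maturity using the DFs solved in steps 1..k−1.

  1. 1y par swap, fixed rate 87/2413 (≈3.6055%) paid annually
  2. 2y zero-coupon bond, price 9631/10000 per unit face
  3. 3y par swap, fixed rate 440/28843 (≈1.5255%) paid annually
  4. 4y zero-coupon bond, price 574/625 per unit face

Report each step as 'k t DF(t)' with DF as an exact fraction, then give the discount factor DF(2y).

step 1 [1y] swap r/1=87/2413: DF=(1 − 87/2413·(0))/(1+87/2413) = 2413/2500 ≈ 0.965200
step 2 [2y] zero: DF = P = 9631/10000 ≈ 0.963100
step 3 [3y] swap r/1=440/28843: DF=(1 − 440/28843·(0.965200+0.963100))/(1+440/28843) = 239/250 ≈ 0.956000
step 4 [4y] zero: DF = P = 574/625 ≈ 0.918400

1 1 2413/2500
2 2 9631/10000
3 3 239/250
4 4 574/625
DF(2y) = 9631/10000 ≈ 0.963100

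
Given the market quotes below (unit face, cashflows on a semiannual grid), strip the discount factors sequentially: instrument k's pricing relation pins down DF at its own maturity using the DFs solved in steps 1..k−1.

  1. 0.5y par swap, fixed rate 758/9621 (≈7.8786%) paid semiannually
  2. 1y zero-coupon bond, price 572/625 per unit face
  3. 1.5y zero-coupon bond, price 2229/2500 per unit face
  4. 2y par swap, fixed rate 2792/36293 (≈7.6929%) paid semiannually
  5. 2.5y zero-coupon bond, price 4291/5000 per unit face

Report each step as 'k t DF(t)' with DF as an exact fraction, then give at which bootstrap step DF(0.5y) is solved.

1 1/2 9621/10000
2 1 572/625
3 3/2 2229/2500
4 2 2151/2500
5 5/2 4291/5000
DF(0.5y) is solved at step 1

step 1 [0.5y] swap r/2=379/9621: DF=(1 − 379/9621·(0))/(1+379/9621) = 9621/10000 ≈ 0.962100
step 2 [1y] zero: DF = P = 572/625 ≈ 0.915200
step 3 [1.5y] zero: DF = P = 2229/2500 ≈ 0.891600
step 4 [2y] swap r/2=1396/36293: DF=(1 − 1396/36293·(0.962100+0.915200+0.891600))/(1+1396/36293) = 2151/2500 ≈ 0.860400
step 5 [2.5y] zero: DF = P = 4291/5000 ≈ 0.858200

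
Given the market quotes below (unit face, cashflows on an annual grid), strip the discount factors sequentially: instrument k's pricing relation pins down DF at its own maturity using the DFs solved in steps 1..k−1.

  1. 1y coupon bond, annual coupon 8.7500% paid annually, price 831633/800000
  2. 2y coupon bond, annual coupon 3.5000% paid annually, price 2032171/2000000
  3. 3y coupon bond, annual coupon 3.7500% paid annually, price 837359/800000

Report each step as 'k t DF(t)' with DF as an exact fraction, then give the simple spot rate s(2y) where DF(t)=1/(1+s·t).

step 1 [1y] bond c/1=7/80: DF=(831633/800000 − 7/80·(0))/(1+7/80) = 9559/10000 ≈ 0.955900
step 2 [2y] bond c/1=7/200: DF=(2032171/2000000 − 7/200·(0.955900))/(1+7/200) = 4747/5000 ≈ 0.949400
step 3 [3y] bond c/1=3/80: DF=(837359/800000 − 3/80·(0.955900+0.949400))/(1+3/80) = 47/50 ≈ 0.940000

1 1 9559/10000
2 2 4747/5000
3 3 47/50
s(2y) = (1/(4747/5000) − 1)/(2) = 253/9494 ≈ 2.6648%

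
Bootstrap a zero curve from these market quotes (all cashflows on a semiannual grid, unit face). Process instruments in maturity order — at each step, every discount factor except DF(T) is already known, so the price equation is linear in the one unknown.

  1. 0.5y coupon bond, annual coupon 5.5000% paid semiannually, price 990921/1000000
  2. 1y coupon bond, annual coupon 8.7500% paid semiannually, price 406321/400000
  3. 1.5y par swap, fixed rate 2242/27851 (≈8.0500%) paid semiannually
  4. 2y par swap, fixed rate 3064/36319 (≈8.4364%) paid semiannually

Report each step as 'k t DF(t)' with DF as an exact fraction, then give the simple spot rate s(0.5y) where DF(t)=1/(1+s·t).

1 1/2 2411/2500
2 1 583/625
3 3/2 8879/10000
4 2 2117/2500
s(0.5y) = (1/(2411/2500) − 1)/(1/2) = 178/2411 ≈ 7.3828%

step 1 [0.5y] bond c/2=11/400: DF=(990921/1000000 − 11/400·(0))/(1+11/400) = 2411/2500 ≈ 0.964400
step 2 [1y] bond c/2=7/160: DF=(406321/400000 − 7/160·(0.964400))/(1+7/160) = 583/625 ≈ 0.932800
step 3 [1.5y] swap r/2=1121/27851: DF=(1 − 1121/27851·(0.964400+0.932800))/(1+1121/27851) = 8879/10000 ≈ 0.887900
step 4 [2y] swap r/2=1532/36319: DF=(1 − 1532/36319·(0.964400+0.932800+0.887900))/(1+1532/36319) = 2117/2500 ≈ 0.846800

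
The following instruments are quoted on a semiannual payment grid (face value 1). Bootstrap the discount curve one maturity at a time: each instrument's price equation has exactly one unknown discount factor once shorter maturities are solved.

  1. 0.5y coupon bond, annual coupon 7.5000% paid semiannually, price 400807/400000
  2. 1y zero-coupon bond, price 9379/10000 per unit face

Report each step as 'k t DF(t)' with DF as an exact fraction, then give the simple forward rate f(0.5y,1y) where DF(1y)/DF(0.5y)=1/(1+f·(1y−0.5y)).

step 1 [0.5y] bond c/2=3/80: DF=(400807/400000 − 3/80·(0))/(1+3/80) = 4829/5000 ≈ 0.965800
step 2 [1y] zero: DF = P = 9379/10000 ≈ 0.937900

1 1/2 4829/5000
2 1 9379/10000
f(0.5y,1y) = ((4829/5000)/(9379/10000) − 1)/(1/2) = 558/9379 ≈ 5.9495%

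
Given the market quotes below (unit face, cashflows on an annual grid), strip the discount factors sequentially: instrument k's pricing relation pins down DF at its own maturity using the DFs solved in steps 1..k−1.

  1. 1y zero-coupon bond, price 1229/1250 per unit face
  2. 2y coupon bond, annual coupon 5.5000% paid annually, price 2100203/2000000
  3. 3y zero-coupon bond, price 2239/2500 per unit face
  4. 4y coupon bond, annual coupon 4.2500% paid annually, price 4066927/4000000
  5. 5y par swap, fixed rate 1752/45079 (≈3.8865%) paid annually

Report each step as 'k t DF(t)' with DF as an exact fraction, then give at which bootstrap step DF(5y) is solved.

step 1 [1y] zero: DF = P = 1229/1250 ≈ 0.983200
step 2 [2y] bond c/1=11/200: DF=(2100203/2000000 − 11/200·(0.983200))/(1+11/200) = 9441/10000 ≈ 0.944100
step 3 [3y] zero: DF = P = 2239/2500 ≈ 0.895600
step 4 [4y] bond c/1=17/400: DF=(4066927/4000000 − 17/400·(0.983200+0.944100+0.895600))/(1+17/400) = 4301/5000 ≈ 0.860200
step 5 [5y] swap r/1=1752/45079: DF=(1 − 1752/45079·(0.983200+0.944100+0.895600+0.860200))/(1+1752/45079) = 1031/1250 ≈ 0.824800

1 1 1229/1250
2 2 9441/10000
3 3 2239/2500
4 4 4301/5000
5 5 1031/1250
DF(5y) is solved at step 5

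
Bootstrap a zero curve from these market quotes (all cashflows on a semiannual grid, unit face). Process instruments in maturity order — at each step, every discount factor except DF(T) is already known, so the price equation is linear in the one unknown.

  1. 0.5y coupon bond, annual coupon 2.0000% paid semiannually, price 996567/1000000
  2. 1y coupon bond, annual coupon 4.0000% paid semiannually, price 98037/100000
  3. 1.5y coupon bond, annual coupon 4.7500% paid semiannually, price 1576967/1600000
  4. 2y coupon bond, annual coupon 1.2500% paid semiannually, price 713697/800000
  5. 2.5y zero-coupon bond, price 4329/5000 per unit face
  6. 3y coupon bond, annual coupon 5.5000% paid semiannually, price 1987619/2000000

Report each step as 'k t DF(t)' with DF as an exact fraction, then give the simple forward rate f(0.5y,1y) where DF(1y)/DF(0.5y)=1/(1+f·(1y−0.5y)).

step 1 [0.5y] bond c/2=1/100: DF=(996567/1000000 − 1/100·(0))/(1+1/100) = 9867/10000 ≈ 0.986700
step 2 [1y] bond c/2=1/50: DF=(98037/100000 − 1/50·(0.986700))/(1+1/50) = 4709/5000 ≈ 0.941800
step 3 [1.5y] bond c/2=19/800: DF=(1576967/1600000 − 19/800·(0.986700+0.941800))/(1+19/800) = 459/500 ≈ 0.918000
step 4 [2y] bond c/2=1/160: DF=(713697/800000 − 1/160·(0.986700+0.941800+0.918000))/(1+1/160) = 8689/10000 ≈ 0.868900
step 5 [2.5y] zero: DF = P = 4329/5000 ≈ 0.865800
step 6 [3y] bond c/2=11/400: DF=(1987619/2000000 − 11/400·(0.986700+0.941800+0.918000+0.868900+0.865800))/(1+11/400) = 4223/5000 ≈ 0.844600

1 1/2 9867/10000
2 1 4709/5000
3 3/2 459/500
4 2 8689/10000
5 5/2 4329/5000
6 3 4223/5000
f(0.5y,1y) = ((9867/10000)/(4709/5000) − 1)/(1/2) = 449/4709 ≈ 9.5349%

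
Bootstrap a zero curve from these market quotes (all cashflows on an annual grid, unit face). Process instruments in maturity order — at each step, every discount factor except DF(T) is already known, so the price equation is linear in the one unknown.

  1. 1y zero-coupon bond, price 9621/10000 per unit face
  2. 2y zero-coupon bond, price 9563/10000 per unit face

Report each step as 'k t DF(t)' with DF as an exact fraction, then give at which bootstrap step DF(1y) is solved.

step 1 [1y] zero: DF = P = 9621/10000 ≈ 0.962100
step 2 [2y] zero: DF = P = 9563/10000 ≈ 0.956300

1 1 9621/10000
2 2 9563/10000
DF(1y) is solved at step 1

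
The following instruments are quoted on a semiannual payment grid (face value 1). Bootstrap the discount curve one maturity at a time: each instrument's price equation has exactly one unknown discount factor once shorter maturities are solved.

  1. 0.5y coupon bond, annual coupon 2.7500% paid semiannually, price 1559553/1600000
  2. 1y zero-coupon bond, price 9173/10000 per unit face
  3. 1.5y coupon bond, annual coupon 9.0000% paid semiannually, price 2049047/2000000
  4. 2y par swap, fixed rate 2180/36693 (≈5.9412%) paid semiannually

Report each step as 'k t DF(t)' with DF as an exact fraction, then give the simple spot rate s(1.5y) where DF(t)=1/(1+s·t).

1 1/2 1923/2000
2 1 9173/10000
3 3/2 1799/2000
4 2 891/1000
s(1.5y) = (1/(1799/2000) − 1)/(3/2) = 134/1799 ≈ 7.4486%

step 1 [0.5y] bond c/2=11/800: DF=(1559553/1600000 − 11/800·(0))/(1+11/800) = 1923/2000 ≈ 0.961500
step 2 [1y] zero: DF = P = 9173/10000 ≈ 0.917300
step 3 [1.5y] bond c/2=9/200: DF=(2049047/2000000 − 9/200·(0.961500+0.917300))/(1+9/200) = 1799/2000 ≈ 0.899500
step 4 [2y] swap r/2=1090/36693: DF=(1 − 1090/36693·(0.961500+0.917300+0.899500))/(1+1090/36693) = 891/1000 ≈ 0.891000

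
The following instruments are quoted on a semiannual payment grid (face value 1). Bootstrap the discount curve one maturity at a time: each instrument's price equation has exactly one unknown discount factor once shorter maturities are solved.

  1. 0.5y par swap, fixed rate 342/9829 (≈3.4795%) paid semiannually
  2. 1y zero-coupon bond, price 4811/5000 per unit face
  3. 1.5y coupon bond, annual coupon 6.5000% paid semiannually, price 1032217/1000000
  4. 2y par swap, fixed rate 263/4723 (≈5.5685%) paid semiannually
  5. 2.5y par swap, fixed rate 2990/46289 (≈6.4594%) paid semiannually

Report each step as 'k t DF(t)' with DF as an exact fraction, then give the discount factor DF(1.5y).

step 1 [0.5y] swap r/2=171/9829: DF=(1 − 171/9829·(0))/(1+171/9829) = 9829/10000 ≈ 0.982900
step 2 [1y] zero: DF = P = 4811/5000 ≈ 0.962200
step 3 [1.5y] bond c/2=13/400: DF=(1032217/1000000 − 13/400·(0.982900+0.962200))/(1+13/400) = 1877/2000 ≈ 0.938500
step 4 [2y] swap r/2=263/9446: DF=(1 − 263/9446·(0.982900+0.962200+0.938500))/(1+263/9446) = 2237/2500 ≈ 0.894800
step 5 [2.5y] swap r/2=1495/46289: DF=(1 − 1495/46289·(0.982900+0.962200+0.938500+0.894800))/(1+1495/46289) = 1701/2000 ≈ 0.850500

1 1/2 9829/10000
2 1 4811/5000
3 3/2 1877/2000
4 2 2237/2500
5 5/2 1701/2000
DF(1.5y) = 1877/2000 ≈ 0.938500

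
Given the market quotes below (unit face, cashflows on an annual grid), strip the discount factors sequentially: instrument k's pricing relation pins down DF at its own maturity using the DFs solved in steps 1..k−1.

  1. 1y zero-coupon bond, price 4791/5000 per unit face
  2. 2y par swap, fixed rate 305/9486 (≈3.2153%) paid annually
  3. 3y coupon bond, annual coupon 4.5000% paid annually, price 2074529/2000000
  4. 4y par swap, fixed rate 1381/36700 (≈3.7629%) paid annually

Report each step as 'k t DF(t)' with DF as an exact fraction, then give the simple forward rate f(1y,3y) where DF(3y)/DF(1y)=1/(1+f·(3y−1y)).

step 1 [1y] zero: DF = P = 4791/5000 ≈ 0.958200
step 2 [2y] swap r/1=305/9486: DF=(1 − 305/9486·(0.958200))/(1+305/9486) = 939/1000 ≈ 0.939000
step 3 [3y] bond c/1=9/200: DF=(2074529/2000000 − 9/200·(0.958200+0.939000))/(1+9/200) = 9109/10000 ≈ 0.910900
step 4 [4y] swap r/1=1381/36700: DF=(1 − 1381/36700·(0.958200+0.939000+0.910900))/(1+1381/36700) = 8619/10000 ≈ 0.861900

1 1 4791/5000
2 2 939/1000
3 3 9109/10000
4 4 8619/10000
f(1y,3y) = ((4791/5000)/(9109/10000) − 1)/(2) = 473/18218 ≈ 2.5963%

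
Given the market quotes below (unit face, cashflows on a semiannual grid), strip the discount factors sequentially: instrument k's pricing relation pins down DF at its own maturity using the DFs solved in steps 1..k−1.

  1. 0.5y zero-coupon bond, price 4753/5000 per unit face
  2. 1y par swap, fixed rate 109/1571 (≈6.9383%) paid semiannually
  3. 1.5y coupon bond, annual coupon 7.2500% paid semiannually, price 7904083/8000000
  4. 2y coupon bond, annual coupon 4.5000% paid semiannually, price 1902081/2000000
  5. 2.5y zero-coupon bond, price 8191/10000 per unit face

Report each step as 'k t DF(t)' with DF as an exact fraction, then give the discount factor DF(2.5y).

1 1/2 4753/5000
2 1 4673/5000
3 3/2 71/80
4 2 8691/10000
5 5/2 8191/10000
DF(2.5y) = 8191/10000 ≈ 0.819100

step 1 [0.5y] zero: DF = P = 4753/5000 ≈ 0.950600
step 2 [1y] swap r/2=109/3142: DF=(1 − 109/3142·(0.950600))/(1+109/3142) = 4673/5000 ≈ 0.934600
step 3 [1.5y] bond c/2=29/800: DF=(7904083/8000000 − 29/800·(0.950600+0.934600))/(1+29/800) = 71/80 ≈ 0.887500
step 4 [2y] bond c/2=9/400: DF=(1902081/2000000 − 9/400·(0.950600+0.934600+0.887500))/(1+9/400) = 8691/10000 ≈ 0.869100
step 5 [2.5y] zero: DF = P = 8191/10000 ≈ 0.819100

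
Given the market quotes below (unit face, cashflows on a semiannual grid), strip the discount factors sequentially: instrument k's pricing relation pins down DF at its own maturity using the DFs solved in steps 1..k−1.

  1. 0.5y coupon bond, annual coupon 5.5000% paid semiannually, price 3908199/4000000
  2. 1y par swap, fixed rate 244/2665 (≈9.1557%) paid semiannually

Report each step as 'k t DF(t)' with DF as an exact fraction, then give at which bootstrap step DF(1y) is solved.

1 1/2 9509/10000
2 1 4573/5000
DF(1y) is solved at step 2

step 1 [0.5y] bond c/2=11/400: DF=(3908199/4000000 − 11/400·(0))/(1+11/400) = 9509/10000 ≈ 0.950900
step 2 [1y] swap r/2=122/2665: DF=(1 − 122/2665·(0.950900))/(1+122/2665) = 4573/5000 ≈ 0.914600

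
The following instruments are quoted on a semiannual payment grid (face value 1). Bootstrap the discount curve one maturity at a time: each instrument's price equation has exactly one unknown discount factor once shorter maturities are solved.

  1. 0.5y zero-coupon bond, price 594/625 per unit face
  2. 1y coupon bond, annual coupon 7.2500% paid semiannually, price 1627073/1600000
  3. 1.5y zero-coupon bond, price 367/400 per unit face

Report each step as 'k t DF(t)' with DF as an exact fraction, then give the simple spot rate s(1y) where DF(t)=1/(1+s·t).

1 1/2 594/625
2 1 9481/10000
3 3/2 367/400
s(1y) = (1/(9481/10000) − 1)/(1) = 519/9481 ≈ 5.4741%

step 1 [0.5y] zero: DF = P = 594/625 ≈ 0.950400
step 2 [1y] bond c/2=29/800: DF=(1627073/1600000 − 29/800·(0.950400))/(1+29/800) = 9481/10000 ≈ 0.948100
step 3 [1.5y] zero: DF = P = 367/400 ≈ 0.917500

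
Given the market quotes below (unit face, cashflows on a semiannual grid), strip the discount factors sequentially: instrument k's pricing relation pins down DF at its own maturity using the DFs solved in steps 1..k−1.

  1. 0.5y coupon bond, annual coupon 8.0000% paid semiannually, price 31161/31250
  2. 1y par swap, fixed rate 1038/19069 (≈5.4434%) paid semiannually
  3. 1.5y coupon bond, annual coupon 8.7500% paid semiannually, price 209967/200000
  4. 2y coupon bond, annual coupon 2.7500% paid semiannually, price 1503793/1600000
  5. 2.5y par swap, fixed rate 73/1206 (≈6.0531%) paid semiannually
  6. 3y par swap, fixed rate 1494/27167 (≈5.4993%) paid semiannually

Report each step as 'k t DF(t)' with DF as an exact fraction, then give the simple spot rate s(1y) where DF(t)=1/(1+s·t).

step 1 [0.5y] bond c/2=1/25: DF=(31161/31250 − 1/25·(0))/(1+1/25) = 2397/2500 ≈ 0.958800
step 2 [1y] swap r/2=519/19069: DF=(1 − 519/19069·(0.958800))/(1+519/19069) = 9481/10000 ≈ 0.948100
step 3 [1.5y] bond c/2=7/160: DF=(209967/200000 − 7/160·(0.958800+0.948100))/(1+7/160) = 9259/10000 ≈ 0.925900
step 4 [2y] bond c/2=11/800: DF=(1503793/1600000 − 11/800·(0.958800+0.948100+0.925900))/(1+11/800) = 8887/10000 ≈ 0.888700
step 5 [2.5y] swap r/2=73/2412: DF=(1 − 73/2412·(0.958800+0.948100+0.925900+0.888700))/(1+73/2412) = 8613/10000 ≈ 0.861300
step 6 [3y] swap r/2=747/27167: DF=(1 − 747/27167·(0.958800+0.948100+0.925900+0.888700+0.861300))/(1+747/27167) = 4253/5000 ≈ 0.850600

1 1/2 2397/2500
2 1 9481/10000
3 3/2 9259/10000
4 2 8887/10000
5 5/2 8613/10000
6 3 4253/5000
s(1y) = (1/(9481/10000) − 1)/(1) = 519/9481 ≈ 5.4741%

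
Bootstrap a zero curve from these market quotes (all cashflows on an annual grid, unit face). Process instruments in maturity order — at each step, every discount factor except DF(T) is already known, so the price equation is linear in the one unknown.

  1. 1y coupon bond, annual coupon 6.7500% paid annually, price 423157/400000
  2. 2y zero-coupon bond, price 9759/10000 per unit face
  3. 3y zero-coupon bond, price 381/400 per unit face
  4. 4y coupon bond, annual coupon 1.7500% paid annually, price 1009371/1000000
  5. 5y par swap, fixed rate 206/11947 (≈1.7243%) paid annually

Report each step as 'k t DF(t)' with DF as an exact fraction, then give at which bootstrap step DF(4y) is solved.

step 1 [1y] bond c/1=27/400: DF=(423157/400000 − 27/400·(0))/(1+27/400) = 991/1000 ≈ 0.991000
step 2 [2y] zero: DF = P = 9759/10000 ≈ 0.975900
step 3 [3y] zero: DF = P = 381/400 ≈ 0.952500
step 4 [4y] bond c/1=7/400: DF=(1009371/1000000 − 7/400·(0.991000+0.975900+0.952500))/(1+7/400) = 4709/5000 ≈ 0.941800
step 5 [5y] swap r/1=206/11947: DF=(1 − 206/11947·(0.991000+0.975900+0.952500+0.941800))/(1+206/11947) = 1147/1250 ≈ 0.917600

1 1 991/1000
2 2 9759/10000
3 3 381/400
4 4 4709/5000
5 5 1147/1250
DF(4y) is solved at step 4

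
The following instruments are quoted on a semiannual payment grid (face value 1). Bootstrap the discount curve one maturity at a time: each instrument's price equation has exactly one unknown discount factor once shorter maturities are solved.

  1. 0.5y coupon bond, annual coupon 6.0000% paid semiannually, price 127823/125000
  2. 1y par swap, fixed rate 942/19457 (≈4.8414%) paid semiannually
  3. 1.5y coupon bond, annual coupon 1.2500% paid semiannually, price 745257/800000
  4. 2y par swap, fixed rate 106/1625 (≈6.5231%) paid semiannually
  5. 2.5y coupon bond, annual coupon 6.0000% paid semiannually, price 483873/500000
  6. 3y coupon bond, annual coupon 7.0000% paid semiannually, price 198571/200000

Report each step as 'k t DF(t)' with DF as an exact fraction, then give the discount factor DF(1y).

1 1/2 1241/1250
2 1 9529/10000
3 3/2 9137/10000
4 2 8781/10000
5 5/2 8307/10000
6 3 503/625
DF(1y) = 9529/10000 ≈ 0.952900

step 1 [0.5y] bond c/2=3/100: DF=(127823/125000 − 3/100·(0))/(1+3/100) = 1241/1250 ≈ 0.992800
step 2 [1y] swap r/2=471/19457: DF=(1 − 471/19457·(0.992800))/(1+471/19457) = 9529/10000 ≈ 0.952900
step 3 [1.5y] bond c/2=1/160: DF=(745257/800000 − 1/160·(0.992800+0.952900))/(1+1/160) = 9137/10000 ≈ 0.913700
step 4 [2y] swap r/2=53/1625: DF=(1 − 53/1625·(0.992800+0.952900+0.913700))/(1+53/1625) = 8781/10000 ≈ 0.878100
step 5 [2.5y] bond c/2=3/100: DF=(483873/500000 − 3/100·(0.992800+0.952900+0.913700+0.878100))/(1+3/100) = 8307/10000 ≈ 0.830700
step 6 [3y] bond c/2=7/200: DF=(198571/200000 − 7/200·(0.992800+0.952900+0.913700+0.878100+0.830700))/(1+7/200) = 503/625 ≈ 0.804800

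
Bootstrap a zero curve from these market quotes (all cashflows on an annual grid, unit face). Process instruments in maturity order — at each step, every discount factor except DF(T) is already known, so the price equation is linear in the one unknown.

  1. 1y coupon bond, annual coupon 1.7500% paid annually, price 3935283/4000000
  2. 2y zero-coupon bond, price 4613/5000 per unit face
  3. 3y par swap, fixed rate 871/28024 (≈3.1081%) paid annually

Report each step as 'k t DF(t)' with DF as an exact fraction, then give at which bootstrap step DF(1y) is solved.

1 1 9669/10000
2 2 4613/5000
3 3 9129/10000
DF(1y) is solved at step 1

step 1 [1y] bond c/1=7/400: DF=(3935283/4000000 − 7/400·(0))/(1+7/400) = 9669/10000 ≈ 0.966900
step 2 [2y] zero: DF = P = 4613/5000 ≈ 0.922600
step 3 [3y] swap r/1=871/28024: DF=(1 − 871/28024·(0.966900+0.922600))/(1+871/28024) = 9129/10000 ≈ 0.912900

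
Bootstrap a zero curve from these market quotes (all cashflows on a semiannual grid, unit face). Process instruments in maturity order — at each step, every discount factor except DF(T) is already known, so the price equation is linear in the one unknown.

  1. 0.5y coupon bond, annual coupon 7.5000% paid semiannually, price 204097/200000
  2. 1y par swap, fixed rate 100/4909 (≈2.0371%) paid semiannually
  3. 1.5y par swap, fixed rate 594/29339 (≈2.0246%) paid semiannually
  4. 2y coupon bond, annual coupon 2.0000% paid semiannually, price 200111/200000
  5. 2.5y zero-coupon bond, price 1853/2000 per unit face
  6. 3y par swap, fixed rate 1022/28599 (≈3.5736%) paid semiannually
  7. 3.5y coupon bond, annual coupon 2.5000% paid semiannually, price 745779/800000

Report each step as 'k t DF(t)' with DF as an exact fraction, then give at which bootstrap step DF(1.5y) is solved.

step 1 [0.5y] bond c/2=3/80: DF=(204097/200000 − 3/80·(0))/(1+3/80) = 2459/2500 ≈ 0.983600
step 2 [1y] swap r/2=50/4909: DF=(1 − 50/4909·(0.983600))/(1+50/4909) = 49/50 ≈ 0.980000
step 3 [1.5y] swap r/2=297/29339: DF=(1 − 297/29339·(0.983600+0.980000))/(1+297/29339) = 9703/10000 ≈ 0.970300
step 4 [2y] bond c/2=1/100: DF=(200111/200000 − 1/100·(0.983600+0.980000+0.970300))/(1+1/100) = 601/625 ≈ 0.961600
step 5 [2.5y] zero: DF = P = 1853/2000 ≈ 0.926500
step 6 [3y] swap r/2=511/28599: DF=(1 − 511/28599·(0.983600+0.980000+0.970300+0.961600+0.926500))/(1+511/28599) = 4489/5000 ≈ 0.897800
step 7 [3.5y] bond c/2=1/80: DF=(745779/800000 − 1/80·(0.983600+0.980000+0.970300+0.961600+0.926500+0.897800))/(1+1/80) = 8501/10000 ≈ 0.850100

1 1/2 2459/2500
2 1 49/50
3 3/2 9703/10000
4 2 601/625
5 5/2 1853/2000
6 3 4489/5000
7 7/2 8501/10000
DF(1.5y) is solved at step 3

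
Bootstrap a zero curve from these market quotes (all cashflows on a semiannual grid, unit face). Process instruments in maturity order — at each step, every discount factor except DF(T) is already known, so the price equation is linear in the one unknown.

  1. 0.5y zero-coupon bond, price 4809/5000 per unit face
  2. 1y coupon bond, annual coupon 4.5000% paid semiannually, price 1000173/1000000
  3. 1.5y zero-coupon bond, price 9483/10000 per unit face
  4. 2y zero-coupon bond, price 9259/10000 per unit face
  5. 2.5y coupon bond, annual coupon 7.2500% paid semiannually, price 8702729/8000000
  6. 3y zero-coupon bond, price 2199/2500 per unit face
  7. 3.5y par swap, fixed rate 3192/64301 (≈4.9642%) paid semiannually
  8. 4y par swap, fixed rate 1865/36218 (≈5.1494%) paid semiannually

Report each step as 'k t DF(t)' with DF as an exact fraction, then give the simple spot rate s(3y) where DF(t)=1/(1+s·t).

1 1/2 4809/5000
2 1 957/1000
3 3/2 9483/10000
4 2 9259/10000
5 5/2 9171/10000
6 3 2199/2500
7 7/2 2101/2500
8 4 1627/2000
s(3y) = (1/(2199/2500) − 1)/(3) = 301/6597 ≈ 4.5627%

step 1 [0.5y] zero: DF = P = 4809/5000 ≈ 0.961800
step 2 [1y] bond c/2=9/400: DF=(1000173/1000000 − 9/400·(0.961800))/(1+9/400) = 957/1000 ≈ 0.957000
step 3 [1.5y] zero: DF = P = 9483/10000 ≈ 0.948300
step 4 [2y] zero: DF = P = 9259/10000 ≈ 0.925900
step 5 [2.5y] bond c/2=29/800: DF=(8702729/8000000 − 29/800·(0.961800+0.957000+0.948300+0.925900))/(1+29/800) = 9171/10000 ≈ 0.917100
step 6 [3y] zero: DF = P = 2199/2500 ≈ 0.879600
step 7 [3.5y] swap r/2=1596/64301: DF=(1 − 1596/64301·(0.961800+0.957000+0.948300+0.925900+0.917100+0.879600))/(1+1596/64301) = 2101/2500 ≈ 0.840400
step 8 [4y] swap r/2=1865/72436: DF=(1 − 1865/72436·(0.961800+0.957000+0.948300+0.925900+0.917100+0.879600+0.840400))/(1+1865/72436) = 1627/2000 ≈ 0.813500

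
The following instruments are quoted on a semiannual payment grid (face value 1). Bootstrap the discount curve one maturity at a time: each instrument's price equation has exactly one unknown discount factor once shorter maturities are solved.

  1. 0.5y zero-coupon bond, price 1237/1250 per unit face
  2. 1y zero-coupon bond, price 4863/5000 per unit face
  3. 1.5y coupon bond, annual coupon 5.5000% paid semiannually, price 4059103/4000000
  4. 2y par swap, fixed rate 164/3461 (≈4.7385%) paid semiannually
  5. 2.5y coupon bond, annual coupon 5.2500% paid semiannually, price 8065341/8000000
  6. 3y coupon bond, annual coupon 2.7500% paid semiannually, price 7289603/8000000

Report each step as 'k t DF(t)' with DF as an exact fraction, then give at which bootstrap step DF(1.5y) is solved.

1 1/2 1237/1250
2 1 4863/5000
3 3/2 9351/10000
4 2 4549/5000
5 5/2 177/200
6 3 522/625
DF(1.5y) is solved at step 3

step 1 [0.5y] zero: DF = P = 1237/1250 ≈ 0.989600
step 2 [1y] zero: DF = P = 4863/5000 ≈ 0.972600
step 3 [1.5y] bond c/2=11/400: DF=(4059103/4000000 − 11/400·(0.989600+0.972600))/(1+11/400) = 9351/10000 ≈ 0.935100
step 4 [2y] swap r/2=82/3461: DF=(1 − 82/3461·(0.989600+0.972600+0.935100))/(1+82/3461) = 4549/5000 ≈ 0.909800
step 5 [2.5y] bond c/2=21/800: DF=(8065341/8000000 − 21/800·(0.989600+0.972600+0.935100+0.909800))/(1+21/800) = 177/200 ≈ 0.885000
step 6 [3y] bond c/2=11/800: DF=(7289603/8000000 − 11/800·(0.989600+0.972600+0.935100+0.909800+0.885000))/(1+11/800) = 522/625 ≈ 0.835200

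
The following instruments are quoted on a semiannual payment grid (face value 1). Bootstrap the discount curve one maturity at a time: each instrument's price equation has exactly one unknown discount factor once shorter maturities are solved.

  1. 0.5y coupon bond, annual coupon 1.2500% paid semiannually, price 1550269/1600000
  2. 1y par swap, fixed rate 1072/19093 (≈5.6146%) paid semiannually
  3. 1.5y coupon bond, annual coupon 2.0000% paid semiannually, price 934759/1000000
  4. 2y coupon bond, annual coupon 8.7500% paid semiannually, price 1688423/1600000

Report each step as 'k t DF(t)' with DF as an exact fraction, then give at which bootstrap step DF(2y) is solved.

1 1/2 9629/10000
2 1 1183/1250
3 3/2 4533/5000
4 2 893/1000
DF(2y) is solved at step 4

step 1 [0.5y] bond c/2=1/160: DF=(1550269/1600000 − 1/160·(0))/(1+1/160) = 9629/10000 ≈ 0.962900
step 2 [1y] swap r/2=536/19093: DF=(1 − 536/19093·(0.962900))/(1+536/19093) = 1183/1250 ≈ 0.946400
step 3 [1.5y] bond c/2=1/100: DF=(934759/1000000 − 1/100·(0.962900+0.946400))/(1+1/100) = 4533/5000 ≈ 0.906600
step 4 [2y] bond c/2=7/160: DF=(1688423/1600000 − 7/160·(0.962900+0.946400+0.906600))/(1+7/160) = 893/1000 ≈ 0.893000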